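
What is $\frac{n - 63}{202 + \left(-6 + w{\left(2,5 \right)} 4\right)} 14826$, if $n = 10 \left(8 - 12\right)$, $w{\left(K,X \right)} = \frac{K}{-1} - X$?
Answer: $- \frac{36359}{4} \approx -9089.8$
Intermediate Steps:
$w{\left(K,X \right)} = - K - X$ ($w{\left(K,X \right)} = K \left(-1\right) - X = - K - X$)
$n = -40$ ($n = 10 \left(-4\right) = -40$)
$\frac{n - 63}{202 + \left(-6 + w{\left(2,5 \right)} 4\right)} 14826 = \frac{-40 - 63}{202 + \left(-6 + \left(\left(-1\right) 2 - 5\right) 4\right)} 14826 = - \frac{103}{202 + \left(-6 + \left(-2 - 5\right) 4\right)} 14826 = - \frac{103}{202 - 34} \cdot 14826 = - \frac{103}{168} \cdot 14826 = \left(-103\right) \frac{1}{168} \cdot 14826 = \left(- \frac{103}{168}\right) 14826 = - \frac{36359}{4}$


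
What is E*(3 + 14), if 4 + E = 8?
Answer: 68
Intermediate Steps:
E = 4 (E = -4 + 8 = 4)
E*(3 + 14) = 4*(3 + 14) = 4*17 = 68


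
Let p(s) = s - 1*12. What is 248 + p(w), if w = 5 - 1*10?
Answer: 231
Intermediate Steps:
w = -5 (w = 5 - 10 = -5)
p(s) = -12 + s (p(s) = s - 12 = -12 + s)
248 + p(w) = 248 + (-12 - 5) = 248 - 17 = 231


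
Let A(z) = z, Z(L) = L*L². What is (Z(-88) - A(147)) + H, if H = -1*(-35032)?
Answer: -646587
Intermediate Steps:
Z(L) = L³
H = 35032
(Z(-88) - A(147)) + H = ((-88)³ - 1*147) + 35032 = (-681472 - 147) + 35032 = -681619 + 35032 = -646587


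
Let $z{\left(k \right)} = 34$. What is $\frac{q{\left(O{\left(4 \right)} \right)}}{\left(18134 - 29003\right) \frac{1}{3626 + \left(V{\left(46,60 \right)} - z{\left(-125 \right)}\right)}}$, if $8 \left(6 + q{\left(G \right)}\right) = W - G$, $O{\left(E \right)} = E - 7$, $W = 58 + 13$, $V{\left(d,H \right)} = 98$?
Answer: $- \frac{7995}{7246} \approx -1.1034$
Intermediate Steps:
$W = 71$
$O{\left(E \right)} = -7 + E$ ($O{\left(E \right)} = E - 7 = -7 + E$)
$q{\left(G \right)} = \frac{23}{8} - \frac{G}{8}$ ($q{\left(G \right)} = -6 + \frac{71 - G}{8} = -6 - \left(- \frac{71}{8} + \frac{G}{8}\right) = \frac{23}{8} - \frac{G}{8}$)
$\frac{q{\left(O{\left(4 \right)} \right)}}{\left(18134 - 29003\right) \frac{1}{3626 + \left(V{\left(46,60 \right)} - z{\left(-125 \right)}\right)}} = \frac{\frac{23}{8} - \frac{-7 + 4}{8}}{\left(18134 - 29003\right) \frac{1}{3626 + \left(98 - 34\right)}} = \frac{\frac{23}{8} - - \frac{3}{8}}{\left(-10869\right) \frac{1}{3626 + \left(98 - 34\right)}} = \frac{\frac{23}{8} + \frac{3}{8}}{\left(-10869\right) \frac{1}{3626 + 64}} = \frac{13}{4 \left(- \frac{10869}{3690}\right)} = \frac{13}{4 \left(\left(-10869\right) \frac{1}{3690}\right)} = \frac{13}{4 \left(- \frac{3623}{1230}\right)} = \frac{13}{4} \left(- \frac{1230}{3623}\right) = - \frac{7995}{7246}$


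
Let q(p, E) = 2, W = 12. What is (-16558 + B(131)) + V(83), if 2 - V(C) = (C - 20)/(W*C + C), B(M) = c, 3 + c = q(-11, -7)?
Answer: -17865066/1079 ≈ -16557.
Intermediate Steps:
c = -1 (c = -3 + 2 = -1)
B(M) = -1
V(C) = 2 - (-20 + C)/(13*C) (V(C) = 2 - (C - 20)/(12*C + C) = 2 - (-20 + C)/(13*C))
(-16558 + B(131)) + V(83) = (-16558 - 1) + (5/13)*(4 + 5*83)/83 = -16559 + (5/13)*(1/83)*(4 + 415) = -16559 + (5/13)*(1/83)*419 = -16559 + 2095/1079 = -17865066/1079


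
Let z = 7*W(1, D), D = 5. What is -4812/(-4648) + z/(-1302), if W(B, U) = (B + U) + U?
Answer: 52744/54033 ≈ 0.97614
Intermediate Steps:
W(B, U) = B + 2*U
z = 77 (z = 7*(1 + 2*5) = 7*(1 + 10) = 7*11 = 77)
-4812/(-4648) + z/(-1302) = -4812/(-4648) + 77/(-1302) = -4812*(-1/4648) + 77*(-1/1302) = 1203/1162 - 11/186 = 52744/54033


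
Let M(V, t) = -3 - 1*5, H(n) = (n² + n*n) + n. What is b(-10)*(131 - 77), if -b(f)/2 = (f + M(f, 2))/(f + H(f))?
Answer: 54/5 ≈ 10.800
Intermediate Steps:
H(n) = n + 2*n² (H(n) = (n² + n²) + n = 2*n² + n = n + 2*n²)
M(V, t) = -8 (M(V, t) = -3 - 5 = -8)
b(f) = -2*(-8 + f)/(f + f*(1 + 2*f)) (b(f) = -2*(f - 8)/(f + f*(1 + 2*f)) = -2*(-8 + f)/(f + f*(1 + 2*f)))
b(-10)*(131 - 77) = ((8 - 1*(-10))/((-10)*(1 - 10)))*(131 - 77) = -⅒*(8 + 10)/(-9)*54 = -⅒*(-⅑)*18*54 = (⅕)*54 = 54/5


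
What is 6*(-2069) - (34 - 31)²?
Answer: -12423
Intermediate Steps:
6*(-2069) - (34 - 31)² = -12414 - 1*3² = -12414 - 1*9 = -12414 - 9 = -12423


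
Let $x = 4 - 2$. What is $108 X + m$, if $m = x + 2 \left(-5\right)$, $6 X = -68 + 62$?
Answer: $-116$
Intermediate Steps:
$x = 2$ ($x = 4 - 2 = 2$)
$X = -1$ ($X = \frac{-68 + 62}{6} = \frac{1}{6} \left(-6\right) = -1$)
$m = -8$ ($m = 2 + 2 \left(-5\right) = 2 - 10 = -8$)
$108 X + m = 108 \left(-1\right) - 8 = -108 - 8 = -116$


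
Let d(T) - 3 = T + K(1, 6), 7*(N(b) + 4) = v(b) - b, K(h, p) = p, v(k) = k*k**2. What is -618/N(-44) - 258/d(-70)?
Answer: 11118615/2597624 ≈ 4.2803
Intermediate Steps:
v(k) = k**3
N(b) = -4 - b/7 + b**3/7 (N(b) = -4 + (b**3 - b)/7 = -4 + (-b/7 + b**3/7) = -4 - b/7 + b**3/7)
d(T) = 9 + T (d(T) = 3 + (T + 6) = 3 + (6 + T) = 9 + T)
-618/N(-44) - 258/d(-70) = -618/(-4 - 1/7*(-44) + (1/7)*(-44)**3) - 258/(9 - 70) = -618/(-4 + 44/7 + (1/7)*(-85184)) - 258/(-61) = -618/(-4 + 44/7 - 85184/7) - 258*(-1/61) = -618/(-85168/7) + 258/61 = -618*(-7/85168) + 258/61 = 2163/42584 + 258/61 = 11118615/2597624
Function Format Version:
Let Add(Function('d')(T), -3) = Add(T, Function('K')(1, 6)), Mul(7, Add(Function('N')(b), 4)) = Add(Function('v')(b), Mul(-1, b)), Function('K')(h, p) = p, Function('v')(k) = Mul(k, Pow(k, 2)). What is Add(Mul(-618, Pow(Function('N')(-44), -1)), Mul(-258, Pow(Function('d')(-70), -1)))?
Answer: Rational(11118615, 2597624) ≈ 4.2803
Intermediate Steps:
Function('v')(k) = Pow(k, 3)
Function('N')(b) = Add(-4, Mul(Rational(-1, 7), b), Mul(Rational(1, 7), Pow(b, 3))) (Function('N')(b) = Add(-4, Mul(Rational(1, 7), Add(Pow(b, 3), Mul(-1, b)))) = Add(-4, Add(Mul(Rational(-1, 7), b), Mul(Rational(1, 7), Pow(b, 3)))) = Add(-4, Mul(Rational(-1, 7), b), Mul(Rational(1, 7), Pow(b, 3))))
Function('d')(T) = Add(9, T) (Function('d')(T) = Add(3, Add(T, 6)) = Add(3, Add(6, T)) = Add(9, T))
Add(Mul(-618, Pow(Function('N')(-44), -1)), Mul(-258, Pow(Function('d')(-70), -1))) = Add(Mul(-618, Pow(Add(-4, Mul(Rational(-1, 7), -44), Mul(Rational(1, 7), Pow(-44, 3))), -1)), Mul(-258, Pow(Add(9, -70), -1))) = Add(Mul(-618, Pow(Add(-4, Rational(44, 7), Mul(Rational(1, 7), -85184)), -1)), Mul(-258, Pow(-61, -1))) = Add(Mul(-618, Pow(Add(-4, Rational(44, 7), Rational(-85184, 7)), -1)), Mul(-258, Rational(-1, 61))) = Add(Mul(-618, Pow(Rational(-85168, 7), -1)), Rational(258, 61)) = Add(Mul(-618, Rational(-7, 85168)), Rational(258, 61)) = Add(Rational(2163, 42584), Rational(258, 61)) = Rational(11118615, 2597624)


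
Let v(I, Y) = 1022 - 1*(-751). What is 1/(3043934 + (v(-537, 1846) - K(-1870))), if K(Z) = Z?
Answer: 1/3047577 ≈ 3.2813e-7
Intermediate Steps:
v(I, Y) = 1773 (v(I, Y) = 1022 + 751 = 1773)
1/(3043934 + (v(-537, 1846) - K(-1870))) = 1/(3043934 + (1773 - 1*(-1870))) = 1/(3043934 + (1773 + 1870)) = 1/(3043934 + 3643) = 1/3047577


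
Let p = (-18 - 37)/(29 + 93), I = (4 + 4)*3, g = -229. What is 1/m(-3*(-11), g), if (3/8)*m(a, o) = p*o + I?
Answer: 183/62092 ≈ 0.0029472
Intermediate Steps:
I = 24 (I = 8*3 = 24)
p = -55/122 ≈ -0.45082
m(a, o) = 64 - 220*o/183 (m(a, o) = 8*(-55*o/122 + 24)/3 = 8*(24 - 55*o/122)/3 = 64 - 220*o/183)
1/m(-3*(-11), g) = 1/(64 - 220/183*(-229)) = 1/(64 + 50380/183) = 1/(62092/183) = 183/62092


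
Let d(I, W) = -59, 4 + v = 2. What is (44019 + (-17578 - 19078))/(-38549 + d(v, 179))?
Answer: -7363/38608 ≈ -0.19071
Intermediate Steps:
v = -2 (v = -4 + 2 = -2)
(44019 + (-17578 - 19078))/(-38549 + d(v, 179)) = (44019 + (-17578 - 19078))/(-38549 - 59) = (44019 - 36656)/(-38608) = 7363*(-1/38608) = -7363/38608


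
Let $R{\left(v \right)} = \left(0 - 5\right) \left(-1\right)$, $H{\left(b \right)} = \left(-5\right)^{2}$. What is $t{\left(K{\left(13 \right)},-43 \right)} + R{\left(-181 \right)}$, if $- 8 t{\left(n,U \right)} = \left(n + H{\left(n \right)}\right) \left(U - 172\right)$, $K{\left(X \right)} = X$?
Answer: $\frac{4105}{4} \approx 1026.3$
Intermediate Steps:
$H{\left(b \right)} = 25$
$R{\left(v \right)} = 5$ ($R{\left(v \right)} = \left(-5\right) \left(-1\right) = 5$)
$t{\left(n,U \right)} = - \frac{\left(-172 + U\right) \left(25 + n\right)}{8}$ ($t{\left(n,U \right)} = - \frac{\left(n + 25\right) \left(U - 172\right)}{8} = - \frac{\left(25 + n\right) \left(-172 + U\right)}{8} = - \frac{\left(-172 + U\right) \left(25 + n\right)}{8}$)
$t{\left(K{\left(13 \right)},-43 \right)} + R{\left(-181 \right)} = \left(\frac{1075}{2} - - \frac{1075}{8} + \frac{43}{2} \cdot 13 - \left(- \frac{43}{8}\right) 13\right) + 5 = \left(\frac{1075}{2} + \frac{1075}{8} + \frac{559}{2} + \frac{559}{8}\right) + 5 = \frac{4085}{4} + 5 = \frac{4105}{4}$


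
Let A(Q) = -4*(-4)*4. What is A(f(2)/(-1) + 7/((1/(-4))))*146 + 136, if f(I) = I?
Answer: 9480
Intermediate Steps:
A(Q) = 64 (A(Q) = 16*4 = 64)
A(f(2)/(-1) + 7/((1/(-4))))*146 + 136 = 64*146 + 136 = 9344 + 136 = 9480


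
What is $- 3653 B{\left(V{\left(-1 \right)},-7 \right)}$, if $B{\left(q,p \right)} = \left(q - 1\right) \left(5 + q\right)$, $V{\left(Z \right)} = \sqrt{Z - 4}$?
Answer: $36530 - 14612 i \sqrt{5} \approx 36530.0 - 32673.0 i$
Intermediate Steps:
$V{\left(Z \right)} = \sqrt{-4 + Z}$
$B{\left(q,p \right)} = \left(-1 + q\right) \left(5 + q\right)$
$- 3653 B{\left(V{\left(-1 \right)},-7 \right)} = - 3653 \left(-5 + \left(\sqrt{-4 - 1}\right)^{2} + 4 \sqrt{-4 - 1}\right) = - 3653 \left(-5 + \left(\sqrt{-5}\right)^{2} + 4 \sqrt{-5}\right) = - 3653 \left(-5 + \left(i \sqrt{5}\right)^{2} + 4 i \sqrt{5}\right) = - 3653 \left(-5 - 5 + 4 i \sqrt{5}\right) = - 3653 \left(-10 + 4 i \sqrt{5}\right) = 36530 - 14612 i \sqrt{5}$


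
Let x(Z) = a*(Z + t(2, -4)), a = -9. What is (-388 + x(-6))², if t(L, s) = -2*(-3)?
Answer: 150544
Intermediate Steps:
t(L, s) = 6
x(Z) = -54 - 9*Z (x(Z) = -9*(Z + 6) = -9*(6 + Z) = -54 - 9*Z)
(-388 + x(-6))² = (-388 + (-54 - 9*(-6)))² = (-388 + (-54 + 54))² = (-388 + 0)² = (-388)² = 150544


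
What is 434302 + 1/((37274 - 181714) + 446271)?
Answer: 131085806963/301831 ≈ 4.3430e+5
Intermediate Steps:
434302 + 1/((37274 - 181714) + 446271) = 434302 + 1/(-144440 + 446271) = 434302 + 1/301831 = 131085806963/301831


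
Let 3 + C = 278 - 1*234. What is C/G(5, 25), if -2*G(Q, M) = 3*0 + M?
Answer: -82/25 ≈ -3.2800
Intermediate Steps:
G(Q, M) = -M/2 (G(Q, M) = -(3*0 + M)/2 = -(0 + M)/2 = -M/2)
C = 41 (C = -3 + (278 - 1*234) = -3 + (278 - 234) = -3 + 44 = 41)
C/G(5, 25) = 41/((-1/2*25)) = 41/(-25/2) = 41*(-2/25) = -82/25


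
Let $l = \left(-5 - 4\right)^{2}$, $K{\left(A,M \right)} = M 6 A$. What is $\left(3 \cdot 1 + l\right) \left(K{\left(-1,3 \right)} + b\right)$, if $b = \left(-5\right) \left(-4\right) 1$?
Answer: $168$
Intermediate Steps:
$K{\left(A,M \right)} = 6 A M$ ($K{\left(A,M \right)} = 6 M A = 6 A M$)
$l = 81$ ($l = \left(-9\right)^{2} = 81$)
$b = 20$ ($b = 20 \cdot 1 = 20$)
$\left(3 \cdot 1 + l\right) \left(K{\left(-1,3 \right)} + b\right) = \left(3 \cdot 1 + 81\right) \left(6 \left(-1\right) 3 + 20\right) = \left(3 + 81\right) \left(-18 + 20\right) = 84 \cdot 2 = 168$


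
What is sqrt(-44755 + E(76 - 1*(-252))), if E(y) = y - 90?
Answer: I*sqrt(44517) ≈ 210.99*I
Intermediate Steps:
E(y) = -90 + y
sqrt(-44755 + E(76 - 1*(-252))) = sqrt(-44755 + (-90 + (76 - 1*(-252)))) = sqrt(-44755 + (-90 + (76 + 252))) = sqrt(-44755 + (-90 + 328)) = sqrt(-44755 + 238) = sqrt(-44517) = I*sqrt(44517)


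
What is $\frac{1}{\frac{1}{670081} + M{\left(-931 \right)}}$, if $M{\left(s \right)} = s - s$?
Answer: $670081$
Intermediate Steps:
$M{\left(s \right)} = 0$
$\frac{1}{\frac{1}{670081} + M{\left(-931 \right)}} = \frac{1}{\frac{1}{670081} + 0} = \frac{1}{\frac{1}{670081}} = 670081$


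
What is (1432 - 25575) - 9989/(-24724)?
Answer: -85271649/3532 ≈ -24143.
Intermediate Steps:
(1432 - 25575) - 9989/(-24724) = -24143 - 9989*(-1/24724) = -24143 + 1427/3532 = -85271649/3532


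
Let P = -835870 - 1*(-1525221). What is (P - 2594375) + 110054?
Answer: -1794970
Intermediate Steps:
P = 689351 (P = -835870 + 1525221 = 689351)
(P - 2594375) + 110054 = (689351 - 2594375) + 110054 = -1905024 + 110054 = -1794970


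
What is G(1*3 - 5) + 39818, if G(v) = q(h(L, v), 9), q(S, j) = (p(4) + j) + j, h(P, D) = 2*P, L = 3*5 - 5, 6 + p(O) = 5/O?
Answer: 159325/4 ≈ 39831.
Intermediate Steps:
p(O) = -6 + 5/O
L = 10 (L = 15 - 5 = 10)
q(S, j) = -19/4 + 2*j (q(S, j) = ((-6 + 5/4) + j) + j = (-19/4 + j) + j = -19/4 + 2*j)
G(v) = 53/4 (G(v) = -19/4 + 2*9 = -19/4 + 18 = 53/4)
G(1*3 - 5) + 39818 = 53/4 + 39818 = 159325/4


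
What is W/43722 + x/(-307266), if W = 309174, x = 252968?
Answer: 2331621983/373174557 ≈ 6.2481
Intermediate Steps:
W/43722 + x/(-307266) = 309174/43722 + 252968/(-307266) = 309174*(1/43722) + 252968*(-1/307266) = 51529/7287 - 126484/153633 = 2331621983/373174557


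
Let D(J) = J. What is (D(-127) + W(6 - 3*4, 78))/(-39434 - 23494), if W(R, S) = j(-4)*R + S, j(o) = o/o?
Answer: 55/62928 ≈ 0.00087401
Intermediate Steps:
j(o) = 1
W(R, S) = R + S (W(R, S) = 1*R + S = R + S)
(D(-127) + W(6 - 3*4, 78))/(-39434 - 23494) = (-127 + ((6 - 3*4) + 78))/(-39434 - 23494) = (-127 + ((6 - 12) + 78))/(-62928) = (-127 + (-6 + 78))*(-1/62928) = (-127 + 72)*(-1/62928) = -55*(-1/62928) = 55/62928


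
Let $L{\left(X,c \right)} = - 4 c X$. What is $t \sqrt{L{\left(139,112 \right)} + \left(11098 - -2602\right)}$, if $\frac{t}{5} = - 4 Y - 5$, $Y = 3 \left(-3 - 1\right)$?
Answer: $430 i \sqrt{12143} \approx 47384.0 i$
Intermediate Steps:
$L{\left(X,c \right)} = - 4 X c$
$Y = -12$ ($Y = 3 \left(-4\right) = -12$)
$t = 215$ ($t = 5 \left(\left(-4\right) \left(-12\right) - 5\right) = 5 \left(48 - 5\right) = 5 \cdot 43 = 215$)
$t \sqrt{L{\left(139,112 \right)} + \left(11098 - -2602\right)} = 215 \sqrt{\left(-4\right) 139 \cdot 112 + \left(11098 - -2602\right)} = 215 \sqrt{-62272 + \left(11098 + 2602\right)} = 215 \sqrt{-62272 + 13700} = 215 \sqrt{-48572} = 215 \cdot 2 i \sqrt{12143} = 430 i \sqrt{12143}$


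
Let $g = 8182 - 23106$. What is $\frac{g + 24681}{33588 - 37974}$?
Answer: $- \frac{9757}{4386} \approx -2.2246$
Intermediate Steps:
$g = -14924$
$\frac{g + 24681}{33588 - 37974} = \frac{-14924 + 24681}{33588 - 37974} = \frac{9757}{-4386} = 9757 \left(- \frac{1}{4386}\right) = - \frac{9757}{4386}$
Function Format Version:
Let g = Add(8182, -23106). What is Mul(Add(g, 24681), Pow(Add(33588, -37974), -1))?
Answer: Rational(-9757, 4386) ≈ -2.2246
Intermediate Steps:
g = -14924
Mul(Add(g, 24681), Pow(Add(33588, -37974), -1)) = Mul(Add(-14924, 24681), Pow(Add(33588, -37974), -1)) = Mul(9757, Pow(-4386, -1)) = Mul(9757, Rational(-1, 4386)) = Rational(-9757, 4386)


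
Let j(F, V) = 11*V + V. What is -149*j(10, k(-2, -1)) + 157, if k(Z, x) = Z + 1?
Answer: 1945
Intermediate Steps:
k(Z, x) = 1 + Z
j(F, V) = 12*V
-149*j(10, k(-2, -1)) + 157 = -1788*(1 - 2) + 157 = -1788*(-1) + 157 = -149*(-12) + 157 = 1788 + 157 = 1945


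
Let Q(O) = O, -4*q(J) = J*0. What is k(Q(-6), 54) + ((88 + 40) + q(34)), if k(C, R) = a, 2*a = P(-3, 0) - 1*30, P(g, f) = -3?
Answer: 223/2 ≈ 111.50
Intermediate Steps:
q(J) = 0 (q(J) = -J*0/4 = -1/4*0 = 0)
a = -33/2 (a = (-3 - 1*30)/2 = (-3 - 30)/2 = (1/2)*(-33) = -33/2 ≈ -16.500)
k(C, R) = -33/2
k(Q(-6), 54) + ((88 + 40) + q(34)) = -33/2 + ((88 + 40) + 0) = -33/2 + (128 + 0) = -33/2 + 128 = 223/2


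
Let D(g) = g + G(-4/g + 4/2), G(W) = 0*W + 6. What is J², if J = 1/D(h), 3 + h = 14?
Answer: 1/289 ≈ 0.0034602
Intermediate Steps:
h = 11 (h = -3 + 14 = 11)
G(W) = 6 (G(W) = 0 + 6 = 6)
D(g) = 6 + g (D(g) = g + 6 = 6 + g)
J = 1/17 (J = 1/(6 + 11) = 1/17 ≈ 0.058824)
J² = (1/17)² = 1/289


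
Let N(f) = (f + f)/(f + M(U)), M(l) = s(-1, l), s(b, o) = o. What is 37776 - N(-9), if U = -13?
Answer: 415527/11 ≈ 37775.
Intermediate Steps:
M(l) = l
N(f) = 2*f/(-13 + f) (N(f) = (f + f)/(f - 13) = (2*f)/(-13 + f) = 2*f/(-13 + f))
37776 - N(-9) = 37776 - 2*(-9)/(-13 - 9) = 37776 - 2*(-9)/(-22) = 37776 - 2*(-9)*(-1)/22 = 37776 - 1*9/11 = 37776 - 9/11 = 415527/11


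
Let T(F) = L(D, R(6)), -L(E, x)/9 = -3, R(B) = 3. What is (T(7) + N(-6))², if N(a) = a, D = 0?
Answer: 441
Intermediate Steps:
L(E, x) = 27 (L(E, x) = -9*(-3) = 27)
T(F) = 27
(T(7) + N(-6))² = (27 - 6)² = 21² = 441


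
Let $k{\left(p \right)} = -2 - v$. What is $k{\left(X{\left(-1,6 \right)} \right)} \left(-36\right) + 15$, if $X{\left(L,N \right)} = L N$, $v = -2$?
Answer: $15$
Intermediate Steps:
$k{\left(p \right)} = 0$ ($k{\left(p \right)} = -2 - -2 = -2 + 2 = 0$)
$k{\left(X{\left(-1,6 \right)} \right)} \left(-36\right) + 15 = 0 \left(-36\right) + 15 = 0 + 15 = 15$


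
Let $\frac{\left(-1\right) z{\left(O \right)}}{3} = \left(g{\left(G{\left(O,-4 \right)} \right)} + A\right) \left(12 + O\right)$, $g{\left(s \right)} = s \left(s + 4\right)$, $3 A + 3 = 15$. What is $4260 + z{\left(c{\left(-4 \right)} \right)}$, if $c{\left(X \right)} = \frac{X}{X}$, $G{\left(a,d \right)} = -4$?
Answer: $4104$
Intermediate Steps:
$A = 4$ ($A = -1 + \frac{1}{3} \cdot 15 = -1 + 5 = 4$)
$c{\left(X \right)} = 1$
$g{\left(s \right)} = s \left(4 + s\right)$
$z{\left(O \right)} = -144 - 12 O$ ($z{\left(O \right)} = - 3 \left(- 4 \left(4 - 4\right) + 4\right) \left(12 + O\right) = - 3 \left(\left(-4\right) 0 + 4\right) \left(12 + O\right) = - 3 \left(0 + 4\right) \left(12 + O\right) = - 3 \cdot 4 \left(12 + O\right) = - 3 \left(48 + 4 O\right) = -144 - 12 O$)
$4260 + z{\left(c{\left(-4 \right)} \right)} = 4260 - 156 = 4104$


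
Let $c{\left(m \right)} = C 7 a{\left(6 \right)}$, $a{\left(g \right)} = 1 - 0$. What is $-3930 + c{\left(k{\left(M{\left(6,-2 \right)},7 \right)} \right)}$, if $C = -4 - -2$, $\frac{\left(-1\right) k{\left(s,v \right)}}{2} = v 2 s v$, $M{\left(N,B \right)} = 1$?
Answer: $-3944$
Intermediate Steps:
$k{\left(s,v \right)} = - 4 s v^{2}$ ($k{\left(s,v \right)} = - 2 v 2 s v = - 2 \cdot 2 v s v = - 2 \cdot 2 s v^{2} = - 4 s v^{2}$)
$C = -2$ ($C = -4 + 2 = -2$)
$a{\left(g \right)} = 1$ ($a{\left(g \right)} = 1 + 0 = 1$)
$c{\left(m \right)} = -14$ ($c{\left(m \right)} = \left(-2\right) 7 \cdot 1 = \left(-14\right) 1 = -14$)
$-3930 + c{\left(k{\left(M{\left(6,-2 \right)},7 \right)} \right)} = -3930 - 14 = -3944$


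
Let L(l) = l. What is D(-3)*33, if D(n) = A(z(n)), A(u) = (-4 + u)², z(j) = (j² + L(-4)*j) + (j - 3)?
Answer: 3993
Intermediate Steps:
z(j) = -3 + j² - 3*j (z(j) = (j² - 4*j) + (j - 3) = (j² - 4*j) + (-3 + j) = -3 + j² - 3*j)
D(n) = (-7 + n² - 3*n)² (D(n) = (-4 + (-3 + n² - 3*n))² = (-7 + n² - 3*n)²)
D(-3)*33 = (-7 + (-3)² - 3*(-3))²*33 = (-7 + 9 + 9)²*33 = 11²*33 = 121*33 = 3993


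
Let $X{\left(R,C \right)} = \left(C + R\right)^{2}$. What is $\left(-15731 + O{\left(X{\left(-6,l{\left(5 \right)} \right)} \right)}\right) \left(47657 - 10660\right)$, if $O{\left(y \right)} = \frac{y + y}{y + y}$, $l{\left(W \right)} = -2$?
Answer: $-581962810$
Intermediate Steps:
$O{\left(y \right)} = 1$ ($O{\left(y \right)} = \frac{2 y}{2 y} = 2 y \frac{1}{2 y} = 1$)
$\left(-15731 + O{\left(X{\left(-6,l{\left(5 \right)} \right)} \right)}\right) \left(47657 - 10660\right) = \left(-15731 + 1\right) \left(47657 - 10660\right) = \left(-15730\right) 36997 = -581962810$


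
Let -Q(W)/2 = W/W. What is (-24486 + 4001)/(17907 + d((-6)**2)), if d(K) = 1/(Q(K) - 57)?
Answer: -1208615/1056512 ≈ -1.1440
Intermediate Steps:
Q(W) = -2 (Q(W) = -2*W/W = -2*1 = -2)
d(K) = -1/59 (d(K) = 1/(-2 - 57) = 1/(-59) = -1/59)
(-24486 + 4001)/(17907 + d((-6)**2)) = (-24486 + 4001)/(17907 - 1/59) = -20485/1056512/59 = -20485*59/1056512 = -1208615/1056512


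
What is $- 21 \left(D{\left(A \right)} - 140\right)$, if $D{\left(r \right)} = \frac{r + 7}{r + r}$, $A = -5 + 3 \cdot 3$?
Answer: $\frac{23289}{8} \approx 2911.1$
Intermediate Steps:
$A = 4$ ($A = -5 + 9 = 4$)
$D{\left(r \right)} = \frac{7 + r}{2 r}$
$- 21 \left(D{\left(A \right)} - 140\right) = - 21 \left(\frac{7 + 4}{2 \cdot 4} - 140\right) = - 21 \left(\frac{1}{2} \cdot \frac{1}{4} \cdot 11 - 140\right) = - 21 \left(\frac{11}{8} - 140\right) = \left(-21\right) \left(- \frac{1109}{8}\right) = \frac{23289}{8}$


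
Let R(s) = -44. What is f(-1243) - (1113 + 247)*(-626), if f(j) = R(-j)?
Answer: 851316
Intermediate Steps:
f(j) = -44
f(-1243) - (1113 + 247)*(-626) = -44 - (1113 + 247)*(-626) = -44 - 1360*(-626) = -44 - 1*(-851360) = -44 + 851360 = 851316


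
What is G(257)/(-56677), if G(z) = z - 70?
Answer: -187/56677 ≈ -0.0032994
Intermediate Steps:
G(z) = -70 + z
G(257)/(-56677) = (-70 + 257)/(-56677) = 187*(-1/56677) = -187/56677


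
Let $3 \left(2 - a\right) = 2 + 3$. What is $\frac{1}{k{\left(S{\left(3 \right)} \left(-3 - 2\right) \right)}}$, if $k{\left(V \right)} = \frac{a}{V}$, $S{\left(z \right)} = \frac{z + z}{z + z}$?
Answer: $-15$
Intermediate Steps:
$S{\left(z \right)} = 1$ ($S{\left(z \right)} = \frac{2 z}{2 z} = 2 z \frac{1}{2 z} = 1$)
$a = \frac{1}{3}$ ($a = 2 - \frac{2 + 3}{3} = 2 - \frac{5}{3} = \frac{1}{3} \approx 0.33333$)
$k{\left(V \right)} = \frac{1}{3 V}$
$\frac{1}{k{\left(S{\left(3 \right)} \left(-3 - 2\right) \right)}} = \frac{1}{\frac{1}{3} \frac{1}{1 \left(-3 - 2\right)}} = \frac{1}{\frac{1}{3} \frac{1}{1 \left(-5\right)}} = \frac{1}{\frac{1}{3} \frac{1}{-5}} = \frac{1}{\frac{1}{3} \left(- \frac{1}{5}\right)} = \frac{1}{- \frac{1}{15}} = -15$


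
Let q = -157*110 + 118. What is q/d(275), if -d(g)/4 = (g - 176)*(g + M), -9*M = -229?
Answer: 268/1859 ≈ 0.14416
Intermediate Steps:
M = 229/9 (M = -⅑*(-229) = 229/9 ≈ 25.444)
q = -17152 (q = -17270 + 118 = -17152)
d(g) = -4*(-176 + g)*(229/9 + g) (d(g) = -4*(g - 176)*(g + 229/9) = -4*(-176 + g)*(229/9 + g))
q/d(275) = -17152/(161216/9 - 4*275² + (5420/9)*275) = -17152/(161216/9 - 4*75625 + 1490500/9) = -17152/(161216/9 - 302500 + 1490500/9) = -17152/(-118976) = -17152*(-1/118976) = 268/1859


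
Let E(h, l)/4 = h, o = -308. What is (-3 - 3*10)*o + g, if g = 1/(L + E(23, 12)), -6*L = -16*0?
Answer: 935089/92 ≈ 10164.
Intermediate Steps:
E(h, l) = 4*h
L = 0 (L = -(-8)*0/3 = -⅙*0 = 0)
g = 1/92 (g = 1/(0 + 4*23) = 1/(0 + 92) = 1/92 ≈ 0.010870)
(-3 - 3*10)*o + g = (-3 - 3*10)*(-308) + 1/92 = (-3 - 30)*(-308) + 1/92 = -33*(-308) + 1/92 = 10164 + 1/92 = 935089/92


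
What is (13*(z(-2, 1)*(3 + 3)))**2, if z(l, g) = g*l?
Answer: 24336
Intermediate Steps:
(13*(z(-2, 1)*(3 + 3)))**2 = (13*((1*(-2))*(3 + 3)))**2 = (13*(-2*6))**2 = (13*(-12))**2 = (-156)**2 = 24336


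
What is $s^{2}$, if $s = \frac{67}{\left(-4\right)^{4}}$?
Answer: $\frac{4489}{65536} \approx 0.068497$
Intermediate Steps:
$s = \frac{67}{256} \approx 0.26172$
$s^{2} = \left(\frac{67}{256}\right)^{2} = \frac{4489}{65536}$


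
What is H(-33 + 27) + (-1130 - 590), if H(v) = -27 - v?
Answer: -1741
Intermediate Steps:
H(-33 + 27) + (-1130 - 590) = (-27 - (-33 + 27)) + (-1130 - 590) = (-27 - 1*(-6)) - 1720 = (-27 + 6) - 1720 = -21 - 1720 = -1741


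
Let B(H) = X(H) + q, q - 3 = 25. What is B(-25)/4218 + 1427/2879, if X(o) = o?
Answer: 2009241/4047874 ≈ 0.49637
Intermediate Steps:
q = 28 (q = 3 + 25 = 28)
B(H) = 28 + H (B(H) = H + 28 = 28 + H)
B(-25)/4218 + 1427/2879 = (28 - 25)/4218 + 1427/2879 = 3*(1/4218) + 1427*(1/2879) = 1/1406 + 1427/2879 = 2009241/4047874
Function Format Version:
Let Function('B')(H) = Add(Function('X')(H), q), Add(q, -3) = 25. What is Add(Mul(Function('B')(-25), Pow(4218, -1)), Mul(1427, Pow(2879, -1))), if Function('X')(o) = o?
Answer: Rational(2009241, 4047874) ≈ 0.49637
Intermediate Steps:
q = 28 (q = Add(3, 25) = 28)
Function('B')(H) = Add(28, H) (Function('B')(H) = Add(H, 28) = Add(28, H))
Add(Mul(Function('B')(-25), Pow(4218, -1)), Mul(1427, Pow(2879, -1))) = Add(Mul(Add(28, -25), Pow(4218, -1)), Mul(1427, Pow(2879, -1))) = Add(Mul(3, Rational(1, 4218)), Mul(1427, Rational(1, 2879))) = Add(Rational(1, 1406), Rational(1427, 2879)) = Rational(2009241, 4047874)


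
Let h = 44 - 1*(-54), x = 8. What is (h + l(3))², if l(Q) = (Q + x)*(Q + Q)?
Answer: 26896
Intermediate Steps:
l(Q) = 2*Q*(8 + Q) (l(Q) = (Q + 8)*(Q + Q) = (8 + Q)*(2*Q) = 2*Q*(8 + Q))
h = 98 (h = 44 + 54 = 98)
(h + l(3))² = (98 + 2*3*(8 + 3))² = (98 + 2*3*11)² = (98 + 66)² = 164² = 26896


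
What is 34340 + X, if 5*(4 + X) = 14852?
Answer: 186532/5 ≈ 37306.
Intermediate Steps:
X = 14832/5 (X = -4 + (⅕)*14852 = -4 + 14852/5 = 14832/5 ≈ 2966.4)
34340 + X = 34340 + 14832/5 = 186532/5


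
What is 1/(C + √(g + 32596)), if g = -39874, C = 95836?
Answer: 47918/4592273087 - I*√7278/9184546174 ≈ 1.0434e-5 - 9.2886e-9*I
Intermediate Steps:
1/(C + √(g + 32596)) = 1/(95836 + √(-39874 + 32596)) = 1/(95836 + √(-7278)) = 1/(95836 + I*√7278)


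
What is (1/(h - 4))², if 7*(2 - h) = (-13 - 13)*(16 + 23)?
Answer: 49/1000000 ≈ 4.9000e-5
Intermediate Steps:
h = 1028/7 (h = 2 - (-13 - 13)*(16 + 23)/7 = 2 - (-26)*39/7 = 2 - ⅐*(-1014) = 2 + 1014/7 = 1028/7 ≈ 146.86)
(1/(h - 4))² = (1/(1028/7 - 4))² = (1/(1000/7))² = (7/1000)² = 49/1000000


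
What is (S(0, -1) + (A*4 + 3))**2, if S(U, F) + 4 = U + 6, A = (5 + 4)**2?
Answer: 108241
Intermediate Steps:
A = 81 (A = 9**2 = 81)
S(U, F) = 2 + U (S(U, F) = -4 + (U + 6) = -4 + (6 + U) = 2 + U)
(S(0, -1) + (A*4 + 3))**2 = ((2 + 0) + (81*4 + 3))**2 = (2 + (324 + 3))**2 = (2 + 327)**2 = 329**2 = 108241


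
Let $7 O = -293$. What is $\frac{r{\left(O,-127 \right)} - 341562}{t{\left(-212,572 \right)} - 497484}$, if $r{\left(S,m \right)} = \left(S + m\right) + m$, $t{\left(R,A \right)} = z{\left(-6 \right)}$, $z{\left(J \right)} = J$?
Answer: $\frac{478601}{696486} \approx 0.68717$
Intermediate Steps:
$t{\left(R,A \right)} = -6$
$O = - \frac{293}{7}$ ($O = \frac{1}{7} \left(-293\right) = - \frac{293}{7} \approx -41.857$)
$r{\left(S,m \right)} = S + 2 m$
$\frac{r{\left(O,-127 \right)} - 341562}{t{\left(-212,572 \right)} - 497484} = \frac{\left(- \frac{293}{7} + 2 \left(-127\right)\right) - 341562}{-6 - 497484} = \frac{\left(- \frac{293}{7} - 254\right) - 341562}{-497490} = \left(- \frac{2071}{7} - 341562\right) \left(- \frac{1}{497490}\right) = \left(- \frac{2393005}{7}\right) \left(- \frac{1}{497490}\right) = \frac{478601}{696486}$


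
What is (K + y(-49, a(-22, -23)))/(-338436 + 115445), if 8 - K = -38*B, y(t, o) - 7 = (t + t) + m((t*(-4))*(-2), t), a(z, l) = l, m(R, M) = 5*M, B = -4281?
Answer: 163006/222991 ≈ 0.73100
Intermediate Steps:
y(t, o) = 7 + 7*t (y(t, o) = 7 + ((t + t) + 5*t) = 7 + (2*t + 5*t) = 7 + 7*t)
K = -162670 (K = 8 - (-38)*(-4281) = 8 - 1*162678 = 8 - 162678 = -162670)
(K + y(-49, a(-22, -23)))/(-338436 + 115445) = (-162670 + (7 + 7*(-49)))/(-338436 + 115445) = (-162670 + (7 - 343))/(-222991) = (-162670 - 336)*(-1/222991) = -163006*(-1/222991) = 163006/222991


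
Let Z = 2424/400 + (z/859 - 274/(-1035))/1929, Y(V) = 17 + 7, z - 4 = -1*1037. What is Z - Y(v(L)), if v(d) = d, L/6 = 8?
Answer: -307680483359/17150063850 ≈ -17.940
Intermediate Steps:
L = 48 (L = 6*8 = 48)
z = -1033 (z = 4 - 1*1037 = 4 - 1037 = -1033)
Y(V) = 24
Z = 103921049041/17150063850 (Z = 2424/400 + (-1033/859 - 274/(-1035))/1929 = 2424*(1/400) + (-1033*1/859 - 274*(-1/1035))*(1/1929) = 303/50 + (-1033/859 + 274/1035)*(1/1929) = 303/50 - 833789/889065*1/1929 = 303/50 - 833789/1715006385 = 103921049041/17150063850 ≈ 6.0595)
Z - Y(v(L)) = 103921049041/17150063850 - 1*24 = 103921049041/17150063850 - 24 = -307680483359/17150063850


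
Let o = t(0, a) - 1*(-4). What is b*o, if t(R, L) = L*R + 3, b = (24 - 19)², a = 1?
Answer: 175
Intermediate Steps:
b = 25 (b = 5² = 25)
t(R, L) = 3 + L*R
o = 7 (o = (3 + 1*0) - 1*(-4) = (3 + 0) + 4 = 3 + 4 = 7)
b*o = 25*7 = 175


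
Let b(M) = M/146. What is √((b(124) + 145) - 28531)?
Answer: 2*I*√37816117/73 ≈ 168.48*I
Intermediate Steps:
b(M) = M/146 (b(M) = M*(1/146) = M/146)
√((b(124) + 145) - 28531) = √(((1/146)*124 + 145) - 28531) = √((62/73 + 145) - 28531) = √(10647/73 - 28531) = √(-2072116/73) = 2*I*√37816117/73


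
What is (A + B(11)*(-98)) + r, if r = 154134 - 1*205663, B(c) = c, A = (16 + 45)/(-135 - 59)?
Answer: -10205819/194 ≈ -52607.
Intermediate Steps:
A = -61/194 (A = 61/(-194) = 61*(-1/194) = -61/194 ≈ -0.31443)
r = -51529 (r = 154134 - 205663 = -51529)
(A + B(11)*(-98)) + r = (-61/194 + 11*(-98)) - 51529 = (-61/194 - 1078) - 51529 = -209193/194 - 51529 = -10205819/194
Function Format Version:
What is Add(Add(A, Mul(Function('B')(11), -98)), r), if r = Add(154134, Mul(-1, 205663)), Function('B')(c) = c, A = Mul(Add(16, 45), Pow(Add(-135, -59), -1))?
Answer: Rational(-10205819, 194) ≈ -52607.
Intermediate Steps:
A = Rational(-61, 194) (A = Mul(61, Pow(-194, -1)) = Mul(61, Rational(-1, 194)) = Rational(-61, 194) ≈ -0.31443)
r = -51529 (r = Add(154134, -205663) = -51529)
Add(Add(A, Mul(Function('B')(11), -98)), r) = Add(Add(Rational(-61, 194), Mul(11, -98)), -51529) = Add(Add(Rational(-61, 194), -1078), -51529) = Add(Rational(-209193, 194), -51529) = Rational(-10205819, 194)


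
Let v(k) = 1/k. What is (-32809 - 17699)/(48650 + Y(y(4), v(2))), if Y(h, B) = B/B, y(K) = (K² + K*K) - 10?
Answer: -16836/16217 ≈ -1.0382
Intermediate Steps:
y(K) = -10 + 2*K² (y(K) = (K² + K²) - 10 = 2*K² - 10 = -10 + 2*K²)
Y(h, B) = 1
(-32809 - 17699)/(48650 + Y(y(4), v(2))) = (-32809 - 17699)/(48650 + 1) = -50508/48651 = -50508*1/48651 = -16836/16217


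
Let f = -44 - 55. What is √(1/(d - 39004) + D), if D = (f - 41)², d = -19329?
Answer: 3*√7410409129563/58333 ≈ 140.00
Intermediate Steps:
f = -99
D = 19600 (D = (-99 - 41)² = (-140)² = 19600)
√(1/(d - 39004) + D) = √(1/(-19329 - 39004) + 19600) = √(1/(-58333) + 19600) = √(-1/58333 + 19600) = √(1143326799/58333) = 3*√7410409129563/58333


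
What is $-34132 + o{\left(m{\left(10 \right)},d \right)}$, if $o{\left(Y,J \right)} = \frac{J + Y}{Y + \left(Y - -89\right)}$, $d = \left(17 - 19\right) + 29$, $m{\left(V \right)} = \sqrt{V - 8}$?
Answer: $- \frac{270084117}{7913} + \frac{35 \sqrt{2}}{7913} \approx -34132.0$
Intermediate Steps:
$m{\left(V \right)} = \sqrt{-8 + V}$
$d = 27$ ($d = -2 + 29 = 27$)
$o{\left(Y,J \right)} = \frac{J + Y}{89 + 2 Y}$ ($o{\left(Y,J \right)} = \frac{J + Y}{Y + \left(Y + 89\right)} = \frac{J + Y}{Y + \left(89 + Y\right)} = \frac{J + Y}{89 + 2 Y}$)
$-34132 + o{\left(m{\left(10 \right)},d \right)} = -34132 + \frac{27 + \sqrt{-8 + 10}}{89 + 2 \sqrt{-8 + 10}} = -34132 + \frac{27 + \sqrt{2}}{89 + 2 \sqrt{2}}$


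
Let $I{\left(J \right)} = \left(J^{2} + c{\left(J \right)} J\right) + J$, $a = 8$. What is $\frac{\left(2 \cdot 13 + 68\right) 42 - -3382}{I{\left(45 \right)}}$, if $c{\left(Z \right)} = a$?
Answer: $\frac{733}{243} \approx 3.0165$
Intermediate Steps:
$c{\left(Z \right)} = 8$
$I{\left(J \right)} = J^{2} + 9 J$ ($I{\left(J \right)} = \left(J^{2} + 8 J\right) + J = J^{2} + 9 J$)
$\frac{\left(2 \cdot 13 + 68\right) 42 - -3382}{I{\left(45 \right)}} = \frac{\left(2 \cdot 13 + 68\right) 42 - -3382}{45 \left(9 + 45\right)} = \frac{\left(26 + 68\right) 42 + 3382}{45 \cdot 54} = \frac{94 \cdot 42 + 3382}{2430} = \left(3948 + 3382\right) \frac{1}{2430} = 7330 \cdot \frac{1}{2430} = \frac{733}{243}$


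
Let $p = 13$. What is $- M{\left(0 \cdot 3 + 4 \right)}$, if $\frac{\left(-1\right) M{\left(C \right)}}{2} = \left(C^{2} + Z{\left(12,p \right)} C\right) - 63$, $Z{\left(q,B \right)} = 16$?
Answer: $34$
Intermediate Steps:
$M{\left(C \right)} = 126 - 32 C - 2 C^{2}$ ($M{\left(C \right)} = - 2 \left(\left(C^{2} + 16 C\right) - 63\right) = - 2 \left(-63 + C^{2} + 16 C\right) = 126 - 32 C - 2 C^{2}$)
$- M{\left(0 \cdot 3 + 4 \right)} = - (126 - 32 \left(0 \cdot 3 + 4\right) - 2 \left(0 \cdot 3 + 4\right)^{2}) = - (126 - 32 \left(0 + 4\right) - 2 \left(0 + 4\right)^{2}) = - (126 - 128 - 2 \cdot 4^{2}) = - (126 - 128 - 32) = \left(-1\right) \left(-34\right) = 34$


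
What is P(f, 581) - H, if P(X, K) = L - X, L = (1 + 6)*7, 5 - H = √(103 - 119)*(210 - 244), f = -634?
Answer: 678 - 136*I ≈ 678.0 - 136.0*I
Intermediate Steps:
H = 5 + 136*I (H = 5 - √(103 - 119)*(210 - 244) = 5 - √(-16)*(-34) = 5 - 4*I*(-34) = 5 - (-136)*I = 5 + 136*I ≈ 5.0 + 136.0*I)
L = 49 (L = 7*7 = 49)
P(X, K) = 49 - X
P(f, 581) - H = (49 - 1*(-634)) - (5 + 136*I) = (49 + 634) + (-5 - 136*I) = 683 + (-5 - 136*I) = 678 - 136*I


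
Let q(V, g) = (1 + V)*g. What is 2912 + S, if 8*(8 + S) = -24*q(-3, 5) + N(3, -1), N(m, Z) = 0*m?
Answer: 2934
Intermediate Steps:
q(V, g) = g*(1 + V)
N(m, Z) = 0
S = 22 (S = -8 + (-120*(1 - 3) + 0)/8 = -8 + (-120*(-2) + 0)/8 = -8 + (-24*(-10) + 0)/8 = -8 + (240 + 0)/8 = -8 + (⅛)*240 = -8 + 30 = 22)
2912 + S = 2912 + 22 = 2934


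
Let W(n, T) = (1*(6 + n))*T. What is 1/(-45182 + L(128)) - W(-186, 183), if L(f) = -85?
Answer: 1491094979/45267 ≈ 32940.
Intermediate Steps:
W(n, T) = T*(6 + n) (W(n, T) = (6 + n)*T = T*(6 + n))
1/(-45182 + L(128)) - W(-186, 183) = 1/(-45182 - 85) - 183*(6 - 186) = 1/(-45267) - 183*(-180) = -1/45267 - 1*(-32940) = -1/45267 + 32940 = 1491094979/45267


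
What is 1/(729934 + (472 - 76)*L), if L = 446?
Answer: 1/906550 ≈ 1.1031e-6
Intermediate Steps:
1/(729934 + (472 - 76)*L) = 1/(729934 + (472 - 76)*446) = 1/(729934 + 396*446) = 1/(729934 + 176616) = 1/906550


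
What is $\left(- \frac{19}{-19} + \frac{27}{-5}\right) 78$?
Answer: $- \frac{1716}{5} \approx -343.2$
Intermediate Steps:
$\left(- \frac{19}{-19} + \frac{27}{-5}\right) 78 = \left(\left(-19\right) \left(- \frac{1}{19}\right) + 27 \left(- \frac{1}{5}\right)\right) 78 = \left(1 - \frac{27}{5}\right) 78 = \left(- \frac{22}{5}\right) 78 = - \frac{1716}{5}$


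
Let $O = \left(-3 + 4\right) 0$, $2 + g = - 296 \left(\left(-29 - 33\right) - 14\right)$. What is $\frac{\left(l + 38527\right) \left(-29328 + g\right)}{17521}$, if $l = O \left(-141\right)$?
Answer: $- \frac{263293518}{17521} \approx -15027.0$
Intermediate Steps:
$g = 22494$ ($g = -2 - 296 \left(\left(-29 - 33\right) - 14\right) = -2 - 296 \left(-62 - 14\right) = -2 - -22496 = -2 + 22496 = 22494$)
$O = 0$ ($O = 1 \cdot 0 = 0$)
$l = 0$ ($l = 0 \left(-141\right) = 0$)
$\frac{\left(l + 38527\right) \left(-29328 + g\right)}{17521} = \frac{\left(0 + 38527\right) \left(-29328 + 22494\right)}{17521} = 38527 \left(-6834\right) \frac{1}{17521} = \left(-263293518\right) \frac{1}{17521} = - \frac{263293518}{17521}$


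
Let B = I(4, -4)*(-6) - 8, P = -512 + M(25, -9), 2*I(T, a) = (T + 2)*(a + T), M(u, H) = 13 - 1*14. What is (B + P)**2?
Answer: 271441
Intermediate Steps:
M(u, H) = -1 (M(u, H) = 13 - 14 = -1)
I(T, a) = (2 + T)*(T + a)/2 (I(T, a) = ((T + 2)*(a + T))/2 = ((2 + T)*(T + a))/2 = (2 + T)*(T + a)/2)
P = -513 (P = -512 - 1 = -513)
B = -8 (B = (4 - 4 + (1/2)*4**2 + (1/2)*4*(-4))*(-6) - 8 = (4 - 4 + (1/2)*16 - 8)*(-6) - 8 = (4 - 4 + 8 - 8)*(-6) - 8 = 0*(-6) - 8 = 0 - 8 = -8)
(B + P)**2 = (-8 - 513)**2 = (-521)**2 = 271441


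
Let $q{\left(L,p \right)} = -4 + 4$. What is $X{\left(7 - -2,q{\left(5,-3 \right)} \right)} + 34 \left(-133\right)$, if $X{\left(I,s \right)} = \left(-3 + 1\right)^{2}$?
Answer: $-4518$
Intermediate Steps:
$q{\left(L,p \right)} = 0$
$X{\left(I,s \right)} = 4$ ($X{\left(I,s \right)} = \left(-2\right)^{2} = 4$)
$X{\left(7 - -2,q{\left(5,-3 \right)} \right)} + 34 \left(-133\right) = 4 + 34 \left(-133\right) = 4 - 4522 = -4518$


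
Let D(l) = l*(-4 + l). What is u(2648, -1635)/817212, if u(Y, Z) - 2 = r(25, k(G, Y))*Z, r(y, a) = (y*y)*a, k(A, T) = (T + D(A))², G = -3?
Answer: -7279388896873/817212 ≈ -8.9076e+6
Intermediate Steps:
k(A, T) = (T + A*(-4 + A))²
r(y, a) = a*y² (r(y, a) = y²*a = a*y²)
u(Y, Z) = 2 + 625*Z*(21 + Y)² (u(Y, Z) = 2 + ((Y - 3*(-4 - 3))²*25²)*Z = 2 + ((Y - 3*(-7))²*625)*Z = 2 + ((Y + 21)²*625)*Z = 2 + ((21 + Y)²*625)*Z = 2 + (625*(21 + Y)²)*Z = 2 + 625*Z*(21 + Y)²)
u(2648, -1635)/817212 = (2 + 625*(-1635)*(21 + 2648)²)/817212 = (2 + 625*(-1635)*2669²)*(1/817212) = (2 + 625*(-1635)*7123561)*(1/817212) = (2 - 7279388896875)*(1/817212) = -7279388896873*1/817212 = -7279388896873/817212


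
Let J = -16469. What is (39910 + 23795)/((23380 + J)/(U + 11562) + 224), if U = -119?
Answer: 728976315/2570143 ≈ 283.63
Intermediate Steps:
(39910 + 23795)/((23380 + J)/(U + 11562) + 224) = (39910 + 23795)/((23380 - 16469)/(-119 + 11562) + 224) = 63705/(6911/11443 + 224) = 63705/(2570143/11443) = 63705*(11443/2570143) = 728976315/2570143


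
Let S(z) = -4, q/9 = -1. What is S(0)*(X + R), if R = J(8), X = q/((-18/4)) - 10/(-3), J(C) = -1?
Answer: -52/3 ≈ -17.333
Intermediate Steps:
q = -9 (q = 9*(-1) = -9)
X = 16/3 (X = -9/((-18/4)) - 10/(-3) = -9/((-18*1/4)) - 10*(-1/3) = -9/(-9/2) + 10/3 = -9*(-2/9) + 10/3 = 2 + 10/3 = 16/3 ≈ 5.3333)
R = -1
S(0)*(X + R) = -4*(16/3 - 1) = -4*13/3 = -52/3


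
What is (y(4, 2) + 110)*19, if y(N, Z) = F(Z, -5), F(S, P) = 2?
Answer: 2128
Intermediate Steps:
y(N, Z) = 2
(y(4, 2) + 110)*19 = (2 + 110)*19 = 112*19 = 2128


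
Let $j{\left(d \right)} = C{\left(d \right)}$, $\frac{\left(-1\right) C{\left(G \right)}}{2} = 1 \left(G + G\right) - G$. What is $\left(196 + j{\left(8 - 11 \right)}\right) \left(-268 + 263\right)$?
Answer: $-1010$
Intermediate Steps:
$C{\left(G \right)} = - 2 G$ ($C{\left(G \right)} = - 2 \left(1 \left(G + G\right) - G\right) = - 2 \left(1 \cdot 2 G - G\right) = - 2 \left(2 G - G\right) = - 2 G$)
$j{\left(d \right)} = - 2 d$
$\left(196 + j{\left(8 - 11 \right)}\right) \left(-268 + 263\right) = \left(196 - 2 \left(8 - 11\right)\right) \left(-268 + 263\right) = \left(196 - -6\right) \left(-5\right) = \left(196 + 6\right) \left(-5\right) = 202 \left(-5\right) = -1010$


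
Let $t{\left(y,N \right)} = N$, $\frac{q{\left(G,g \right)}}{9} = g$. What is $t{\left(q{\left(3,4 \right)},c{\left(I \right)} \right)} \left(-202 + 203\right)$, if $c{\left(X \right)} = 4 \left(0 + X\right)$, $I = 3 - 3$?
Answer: $0$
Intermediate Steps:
$q{\left(G,g \right)} = 9 g$
$I = 0$
$c{\left(X \right)} = 4 X$
$t{\left(q{\left(3,4 \right)},c{\left(I \right)} \right)} \left(-202 + 203\right) = 4 \cdot 0 \left(-202 + 203\right) = 0 \cdot 1 = 0$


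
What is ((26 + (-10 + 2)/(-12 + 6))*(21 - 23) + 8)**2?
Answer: 19600/9 ≈ 2177.8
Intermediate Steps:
((26 + (-10 + 2)/(-12 + 6))*(21 - 23) + 8)**2 = ((26 - 8/(-6))*(-2) + 8)**2 = ((26 - 8*(-1/6))*(-2) + 8)**2 = ((26 + 4/3)*(-2) + 8)**2 = ((82/3)*(-2) + 8)**2 = (-164/3 + 8)**2 = (-140/3)**2 = 19600/9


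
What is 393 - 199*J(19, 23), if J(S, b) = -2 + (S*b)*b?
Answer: -1999358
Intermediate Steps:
J(S, b) = -2 + S*b**2
393 - 199*J(19, 23) = 393 - 199*(-2 + 19*23**2) = 393 - 199*(-2 + 19*529) = 393 - 199*(-2 + 10051) = 393 - 199*10049 = 393 - 1999751 = -1999358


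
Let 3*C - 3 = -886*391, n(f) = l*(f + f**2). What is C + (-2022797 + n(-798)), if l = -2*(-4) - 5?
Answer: -690760/3 ≈ -2.3025e+5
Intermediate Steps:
l = 3 (l = 8 - 5 = 3)
n(f) = 3*f + 3*f**2 (n(f) = 3*(f + f**2) = 3*f + 3*f**2)
C = -346423/3 (C = 1 + (-886*391)/3 = 1 + (1/3)*(-346426) = 1 - 346426/3 = -346423/3 ≈ -1.1547e+5)
C + (-2022797 + n(-798)) = -346423/3 + (-2022797 + 3*(-798)*(1 - 798)) = -346423/3 + (-2022797 + 3*(-798)*(-797)) = -346423/3 + (-2022797 + 1908018) = -346423/3 - 114779 = -690760/3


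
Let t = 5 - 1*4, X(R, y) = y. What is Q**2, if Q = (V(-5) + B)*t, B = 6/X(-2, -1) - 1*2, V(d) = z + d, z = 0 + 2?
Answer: 121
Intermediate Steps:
z = 2
V(d) = 2 + d
t = 1 (t = 5 - 4 = 1)
B = -8 (B = 6/(-1) - 1*2 = 6*(-1) - 2 = -6 - 2 = -8)
Q = -11 (Q = ((2 - 5) - 8)*1 = (-3 - 8)*1 = -11*1 = -11)
Q**2 = (-11)**2 = 121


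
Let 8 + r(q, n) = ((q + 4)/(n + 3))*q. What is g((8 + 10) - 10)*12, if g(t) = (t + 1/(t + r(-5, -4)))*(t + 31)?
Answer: 18252/5 ≈ 3650.4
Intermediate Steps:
r(q, n) = -8 + q*(4 + q)/(3 + n) (r(q, n) = -8 + ((q + 4)/(n + 3))*q = -8 + ((4 + q)/(3 + n))*q = -8 + q*(4 + q)/(3 + n))
g(t) = (31 + t)*(t + 1/(-13 + t)) (g(t) = (t + 1/(t + (-24 + (-5)² - 8*(-4) + 4*(-5))/(3 - 4)))*(t + 31) = (t + 1/(t + (-24 + 25 + 32 - 20)/(-1)))*(31 + t) = (t + 1/(t - 1*13))*(31 + t) = (t + 1/(t - 13))*(31 + t) = (t + 1/(-13 + t))*(31 + t) = (31 + t)*(t + 1/(-13 + t)))
g((8 + 10) - 10)*12 = ((31 + ((8 + 10) - 10)³ - 402*((8 + 10) - 10) + 18*((8 + 10) - 10)²)/(-13 + ((8 + 10) - 10)))*12 = ((31 + (18 - 10)³ - 402*(18 - 10) + 18*(18 - 10)²)/(-13 + (18 - 10)))*12 = ((31 + 8³ - 402*8 + 18*8²)/(-13 + 8))*12 = ((31 + 512 - 3216 + 18*64)/(-5))*12 = -(31 + 512 - 3216 + 1152)/5*12 = -⅕*(-1521)*12 = (1521/5)*12 = 18252/5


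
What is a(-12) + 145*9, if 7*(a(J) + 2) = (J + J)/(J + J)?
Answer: 9122/7 ≈ 1303.1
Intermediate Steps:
a(J) = -13/7 (a(J) = -2 + ((J + J)/(J + J))/7 = -2 + ((2*J)/((2*J)))/7 = -2 + ((2*J)*(1/(2*J)))/7 = -2 + (1/7)*1 = -2 + 1/7 = -13/7)
a(-12) + 145*9 = -13/7 + 145*9 = -13/7 + 1305 = 9122/7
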